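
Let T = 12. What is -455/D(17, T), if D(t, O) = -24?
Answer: 455/24 ≈ 18.958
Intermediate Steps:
-455/D(17, T) = -455/(-24) = -455*(-1/24) = 455/24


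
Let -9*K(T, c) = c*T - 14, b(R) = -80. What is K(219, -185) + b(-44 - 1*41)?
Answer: 39809/9 ≈ 4423.2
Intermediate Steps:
K(T, c) = 14/9 - T*c/9 (K(T, c) = -(c*T - 14)/9 = -(T*c - 14)/9 = -(-14 + T*c)/9 = 14/9 - T*c/9)
K(219, -185) + b(-44 - 1*41) = (14/9 - ⅑*219*(-185)) - 80 = (14/9 + 13505/3) - 80 = 40529/9 - 80 = 39809/9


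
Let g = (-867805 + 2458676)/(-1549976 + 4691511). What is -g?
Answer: -1590871/3141535 ≈ -0.50640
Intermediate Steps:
g = 1590871/3141535 ≈ 0.50640
-g = -1*1590871/3141535 = -1590871/3141535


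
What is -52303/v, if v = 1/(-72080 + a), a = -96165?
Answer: 8799718235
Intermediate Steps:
v = -1/168245 (v = 1/(-72080 - 96165) = 1/(-168245) = -1/168245 ≈ -5.9437e-6)
-52303/v = -52303/(-1/168245) = -52303*(-168245) = 8799718235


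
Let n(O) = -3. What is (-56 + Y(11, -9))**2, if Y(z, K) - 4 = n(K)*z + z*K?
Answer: 33856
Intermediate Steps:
Y(z, K) = 4 - 3*z + K*z (Y(z, K) = 4 + (-3*z + z*K) = 4 + (-3*z + K*z) = 4 - 3*z + K*z)
(-56 + Y(11, -9))**2 = (-56 + (4 - 3*11 - 9*11))**2 = (-56 + (4 - 33 - 99))**2 = (-56 - 128)**2 = (-184)**2 = 33856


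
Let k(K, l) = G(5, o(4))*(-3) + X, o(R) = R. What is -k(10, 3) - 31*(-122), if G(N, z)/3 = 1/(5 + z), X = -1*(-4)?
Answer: 3779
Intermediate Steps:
X = 4
G(N, z) = 3/(5 + z)
k(K, l) = 3 (k(K, l) = (3/(5 + 4))*(-3) + 4 = (3/9)*(-3) + 4 = (3*(⅑))*(-3) + 4 = (⅓)*(-3) + 4 = -1 + 4 = 3)
-k(10, 3) - 31*(-122) = -1*3 - 31*(-122) = -3 + 3782 = 3779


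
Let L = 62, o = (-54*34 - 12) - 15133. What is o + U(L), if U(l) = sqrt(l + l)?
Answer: -16981 + 2*sqrt(31) ≈ -16970.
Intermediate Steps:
o = -16981 (o = (-1836 - 12) - 15133 = -1848 - 15133 = -16981)
U(l) = sqrt(2)*sqrt(l) (U(l) = sqrt(2*l) = sqrt(2)*sqrt(l))
o + U(L) = -16981 + sqrt(2)*sqrt(62) = -16981 + 2*sqrt(31)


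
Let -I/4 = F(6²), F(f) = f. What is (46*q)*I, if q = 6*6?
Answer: -238464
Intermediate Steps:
q = 36
I = -144 (I = -4*6² = -4*36 = -144)
(46*q)*I = (46*36)*(-144) = 1656*(-144) = -238464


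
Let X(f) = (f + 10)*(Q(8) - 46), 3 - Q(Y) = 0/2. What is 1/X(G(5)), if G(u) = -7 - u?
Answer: 1/86 ≈ 0.011628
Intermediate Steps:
Q(Y) = 3 (Q(Y) = 3 - 0/2 = 3 - 1*0 = 3 + 0 = 3)
X(f) = -430 - 43*f (X(f) = (f + 10)*(3 - 46) = (10 + f)*(-43) = -430 - 43*f)
1/X(G(5)) = 1/(-430 - 43*(-7 - 1*5)) = 1/(-430 - 43*(-7 - 5)) = 1/(-430 - 43*(-12)) = 1/(-430 + 516) = 1/86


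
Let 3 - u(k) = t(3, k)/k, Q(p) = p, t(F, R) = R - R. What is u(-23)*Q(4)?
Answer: 12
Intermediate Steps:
t(F, R) = 0
u(k) = 3 (u(k) = 3 - 0/k = 3 - 1*0 = 3 + 0 = 3)
u(-23)*Q(4) = 3*4 = 12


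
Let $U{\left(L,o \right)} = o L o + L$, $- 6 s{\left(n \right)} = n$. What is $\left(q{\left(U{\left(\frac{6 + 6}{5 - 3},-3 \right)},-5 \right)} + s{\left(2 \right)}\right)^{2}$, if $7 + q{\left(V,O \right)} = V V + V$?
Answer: $\frac{120077764}{9} \approx 1.3342 \cdot 10^{7}$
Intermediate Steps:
$s{\left(n \right)} = - \frac{n}{6}$
$U{\left(L,o \right)} = L + L o^{2}$ ($U{\left(L,o \right)} = L o o + L = L o^{2} + L = L + L o^{2}$)
$q{\left(V,O \right)} = -7 + V + V^{2}$ ($q{\left(V,O \right)} = -7 + \left(V V + V\right) = -7 + \left(V^{2} + V\right) = -7 + \left(V + V^{2}\right) = -7 + V + V^{2}$)
$\left(q{\left(U{\left(\frac{6 + 6}{5 - 3},-3 \right)},-5 \right)} + s{\left(2 \right)}\right)^{2} = \left(\left(-7 + \frac{6 + 6}{5 - 3} \left(1 + \left(-3\right)^{2}\right) + \left(\frac{6 + 6}{5 - 3} \left(1 + \left(-3\right)^{2}\right)\right)^{2}\right) - \frac{1}{3}\right)^{2} = \left(\left(-7 + \frac{12}{2} \left(1 + 9\right) + \left(\frac{12}{2} \left(1 + 9\right)\right)^{2}\right) - \frac{1}{3}\right)^{2} = \left(\left(-7 + 12 \cdot \frac{1}{2} \cdot 10 + \left(12 \cdot \frac{1}{2} \cdot 10\right)^{2}\right) - \frac{1}{3}\right)^{2} = \left(\left(-7 + 6 \cdot 10 + \left(6 \cdot 10\right)^{2}\right) - \frac{1}{3}\right)^{2} = \left(\left(-7 + 60 + 60^{2}\right) - \frac{1}{3}\right)^{2} = \left(\left(-7 + 60 + 3600\right) - \frac{1}{3}\right)^{2} = \left(3653 - \frac{1}{3}\right)^{2} = \left(\frac{10958}{3}\right)^{2} = \frac{120077764}{9}$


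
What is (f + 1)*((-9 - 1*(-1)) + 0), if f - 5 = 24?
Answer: -240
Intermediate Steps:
f = 29 (f = 5 + 24 = 29)
(f + 1)*((-9 - 1*(-1)) + 0) = (29 + 1)*((-9 - 1*(-1)) + 0) = 30*((-9 + 1) + 0) = 30*(-8 + 0) = 30*(-8) = -240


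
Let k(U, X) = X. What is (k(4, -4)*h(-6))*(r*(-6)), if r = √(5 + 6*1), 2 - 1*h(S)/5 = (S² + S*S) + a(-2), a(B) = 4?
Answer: -8880*√11 ≈ -29452.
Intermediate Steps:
h(S) = -10 - 10*S² (h(S) = 10 - 5*((S² + S*S) + 4) = 10 - 5*((S² + S²) + 4) = 10 - 5*(2*S² + 4) = 10 - 5*(4 + 2*S²) = 10 + (-20 - 10*S²) = -10 - 10*S²)
r = √11 (r = √(5 + 6) = √11 ≈ 3.3166)
(k(4, -4)*h(-6))*(r*(-6)) = (-4*(-10 - 10*(-6)²))*(√11*(-6)) = (-4*(-10 - 10*36))*(-6*√11) = (-4*(-10 - 360))*(-6*√11) = (-4*(-370))*(-6*√11) = 1480*(-6*√11) = -8880*√11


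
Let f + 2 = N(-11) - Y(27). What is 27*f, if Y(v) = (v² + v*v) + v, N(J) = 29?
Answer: -39366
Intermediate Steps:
Y(v) = v + 2*v² (Y(v) = (v² + v²) + v = 2*v² + v = v + 2*v²)
f = -1458 (f = -2 + (29 - 27*(1 + 2*27)) = -2 + (29 - 27*(1 + 54)) = -2 + (29 - 27*55) = -2 + (29 - 1*1485) = -2 + (29 - 1485) = -2 - 1456 = -1458)
27*f = 27*(-1458) = -39366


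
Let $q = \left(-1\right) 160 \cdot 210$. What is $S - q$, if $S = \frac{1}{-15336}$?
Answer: $\frac{515289599}{15336} \approx 33600.0$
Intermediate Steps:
$q = -33600$ ($q = \left(-160\right) 210 = -33600$)
$S = - \frac{1}{15336} \approx -6.5206 \cdot 10^{-5}$
$S - q = - \frac{1}{15336} - -33600 = - \frac{1}{15336} + 33600 = \frac{515289599}{15336}$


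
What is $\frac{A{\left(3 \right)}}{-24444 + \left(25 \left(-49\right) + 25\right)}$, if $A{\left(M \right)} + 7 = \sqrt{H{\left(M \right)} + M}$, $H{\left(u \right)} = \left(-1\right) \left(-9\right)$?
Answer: $\frac{7}{25644} - \frac{\sqrt{3}}{12822} \approx 0.00013788$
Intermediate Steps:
$H{\left(u \right)} = 9$
$A{\left(M \right)} = -7 + \sqrt{9 + M}$
$\frac{A{\left(3 \right)}}{-24444 + \left(25 \left(-49\right) + 25\right)} = \frac{-7 + \sqrt{9 + 3}}{-24444 + \left(25 \left(-49\right) + 25\right)} = \frac{-7 + \sqrt{12}}{-24444 + \left(-1225 + 25\right)} = \frac{-7 + 2 \sqrt{3}}{-24444 - 1200} = \frac{-7 + 2 \sqrt{3}}{-25644} = \left(-7 + 2 \sqrt{3}\right) \left(- \frac{1}{25644}\right) = \frac{7}{25644} - \frac{\sqrt{3}}{12822}$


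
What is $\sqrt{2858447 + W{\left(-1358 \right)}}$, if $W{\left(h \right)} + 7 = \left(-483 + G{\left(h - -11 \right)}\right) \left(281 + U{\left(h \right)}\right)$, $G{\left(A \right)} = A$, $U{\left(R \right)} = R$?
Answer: $5 \sqrt{193174} \approx 2197.6$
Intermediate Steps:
$W{\left(h \right)} = -7 + \left(-472 + h\right) \left(281 + h\right)$ ($W{\left(h \right)} = -7 + \left(-483 + \left(h - -11\right)\right) \left(281 + h\right) = -7 + \left(-483 + \left(h + 11\right)\right) \left(281 + h\right) = -7 + \left(-483 + \left(11 + h\right)\right) \left(281 + h\right) = -7 + \left(-472 + h\right) \left(281 + h\right)$)
$\sqrt{2858447 + W{\left(-1358 \right)}} = \sqrt{2858447 - \left(-126739 - 1844164\right)} = \sqrt{2858447 + \left(-132639 + 1844164 + 259378\right)} = \sqrt{2858447 + 1970903} = \sqrt{4829350} = 5 \sqrt{193174}$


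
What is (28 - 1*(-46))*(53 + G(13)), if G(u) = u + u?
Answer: 5846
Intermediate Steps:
G(u) = 2*u
(28 - 1*(-46))*(53 + G(13)) = (28 - 1*(-46))*(53 + 2*13) = (28 + 46)*(53 + 26) = 74*79 = 5846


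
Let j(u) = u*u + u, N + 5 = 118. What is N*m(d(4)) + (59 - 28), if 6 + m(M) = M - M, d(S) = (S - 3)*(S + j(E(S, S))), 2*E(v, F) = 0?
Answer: -647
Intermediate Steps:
E(v, F) = 0 (E(v, F) = (½)*0 = 0)
N = 113 (N = -5 + 118 = 113)
j(u) = u + u² (j(u) = u² + u = u + u²)
d(S) = S*(-3 + S) (d(S) = (S - 3)*(S + 0*(1 + 0)) = (-3 + S)*(S + 0*1) = (-3 + S)*(S + 0) = (-3 + S)*S = S*(-3 + S))
m(M) = -6 (m(M) = -6 + (M - M) = -6 + 0 = -6)
N*m(d(4)) + (59 - 28) = 113*(-6) + (59 - 28) = -678 + 31 = -647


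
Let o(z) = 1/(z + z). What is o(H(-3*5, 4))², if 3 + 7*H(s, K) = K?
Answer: 49/4 ≈ 12.250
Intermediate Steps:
H(s, K) = -3/7 + K/7
o(z) = 1/(2*z)
o(H(-3*5, 4))² = (1/(2*(-3/7 + (⅐)*4)))² = (1/(2*(-3/7 + 4/7)))² = (1/(2*(⅐)))² = ((½)*7)² = (7/2)² = 49/4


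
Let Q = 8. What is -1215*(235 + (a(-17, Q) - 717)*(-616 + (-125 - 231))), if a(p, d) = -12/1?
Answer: -861219945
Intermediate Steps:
a(p, d) = -12 (a(p, d) = -12*1 = -12)
-1215*(235 + (a(-17, Q) - 717)*(-616 + (-125 - 231))) = -1215*(235 + (-12 - 717)*(-616 + (-125 - 231))) = -1215*(235 - 729*(-616 - 356)) = -1215*(235 - 729*(-972)) = -1215*(235 + 708588) = -1215*708823 = -861219945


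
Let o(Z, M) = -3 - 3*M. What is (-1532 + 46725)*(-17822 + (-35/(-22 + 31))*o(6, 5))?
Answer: -802266136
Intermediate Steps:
o(Z, M) = -3 - 3*M
(-1532 + 46725)*(-17822 + (-35/(-22 + 31))*o(6, 5)) = (-1532 + 46725)*(-17822 + (-35/(-22 + 31))*(-3 - 3*5)) = 45193*(-17822 + (-35/9)*(-3 - 15)) = 45193*(-17822 + ((⅑)*(-35))*(-18)) = 45193*(-17822 - 35/9*(-18)) = 45193*(-17822 + 70) = 45193*(-17752) = -802266136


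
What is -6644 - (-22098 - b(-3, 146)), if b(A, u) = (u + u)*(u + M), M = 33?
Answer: 67722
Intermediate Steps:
b(A, u) = 2*u*(33 + u) (b(A, u) = (u + u)*(u + 33) = (2*u)*(33 + u) = 2*u*(33 + u))
-6644 - (-22098 - b(-3, 146)) = -6644 - (-22098 - 2*146*(33 + 146)) = -6644 - (-22098 - 2*146*179) = -6644 - (-22098 - 1*52268) = -6644 - (-22098 - 52268) = -6644 - 1*(-74366) = -6644 + 74366 = 67722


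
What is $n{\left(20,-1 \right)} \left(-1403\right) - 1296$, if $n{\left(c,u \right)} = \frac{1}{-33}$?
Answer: $- \frac{41365}{33} \approx -1253.5$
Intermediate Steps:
$n{\left(c,u \right)} = - \frac{1}{33}$
$n{\left(20,-1 \right)} \left(-1403\right) - 1296 = \left(- \frac{1}{33}\right) \left(-1403\right) - 1296 = \frac{1403}{33} - 1296 = - \frac{41365}{33}$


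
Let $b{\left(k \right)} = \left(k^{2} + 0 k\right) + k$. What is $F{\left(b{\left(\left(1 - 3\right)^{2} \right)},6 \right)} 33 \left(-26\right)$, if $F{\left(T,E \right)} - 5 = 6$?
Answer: $-9438$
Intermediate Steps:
$b{\left(k \right)} = k + k^{2}$ ($b{\left(k \right)} = \left(k^{2} + 0\right) + k = k^{2} + k = k + k^{2}$)
$F{\left(T,E \right)} = 11$ ($F{\left(T,E \right)} = 5 + 6 = 11$)
$F{\left(b{\left(\left(1 - 3\right)^{2} \right)},6 \right)} 33 \left(-26\right) = 11 \cdot 33 \left(-26\right) = 363 \left(-26\right) = -9438$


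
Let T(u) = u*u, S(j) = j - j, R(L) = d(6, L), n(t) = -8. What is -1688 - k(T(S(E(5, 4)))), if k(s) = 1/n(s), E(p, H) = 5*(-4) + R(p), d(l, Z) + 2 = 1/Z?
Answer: -13503/8 ≈ -1687.9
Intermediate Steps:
d(l, Z) = -2 + 1/Z
R(L) = -2 + 1/L
E(p, H) = -22 + 1/p (E(p, H) = 5*(-4) + (-2 + 1/p) = -20 + (-2 + 1/p) = -22 + 1/p)
S(j) = 0
T(u) = u**2
k(s) = -1/8 (k(s) = 1/(-8) = -1/8)
-1688 - k(T(S(E(5, 4)))) = -1688 - 1*(-1/8) = -1688 + 1/8 = -13503/8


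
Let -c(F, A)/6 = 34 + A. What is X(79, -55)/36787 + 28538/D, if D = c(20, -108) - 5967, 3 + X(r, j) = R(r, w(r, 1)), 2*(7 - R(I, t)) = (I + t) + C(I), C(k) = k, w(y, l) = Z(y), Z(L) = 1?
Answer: -2100488785/406349202 ≈ -5.1692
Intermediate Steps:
w(y, l) = 1
c(F, A) = -204 - 6*A (c(F, A) = -6*(34 + A) = -204 - 6*A)
R(I, t) = 7 - I - t/2 (R(I, t) = 7 - ((I + t) + I)/2 = 7 - (t + 2*I)/2 = 7 + (-I - t/2) = 7 - I - t/2)
X(r, j) = 7/2 - r (X(r, j) = -3 + (7 - r - 1/2*1) = -3 + (7 - r - 1/2) = -3 + (13/2 - r) = 7/2 - r)
D = -5523 (D = (-204 - 6*(-108)) - 5967 = (-204 + 648) - 5967 = 444 - 5967 = -5523)
X(79, -55)/36787 + 28538/D = (7/2 - 1*79)/36787 + 28538/(-5523) = (7/2 - 79)*(1/36787) + 28538*(-1/5523) = -151/2*1/36787 - 28538/5523 = -151/73574 - 28538/5523 = -2100488785/406349202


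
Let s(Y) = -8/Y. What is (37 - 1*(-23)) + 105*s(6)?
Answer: -80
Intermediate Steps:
(37 - 1*(-23)) + 105*s(6) = (37 - 1*(-23)) + 105*(-8/6) = (37 + 23) + 105*(-8*1/6) = 60 + 105*(-4/3) = 60 - 140 = -80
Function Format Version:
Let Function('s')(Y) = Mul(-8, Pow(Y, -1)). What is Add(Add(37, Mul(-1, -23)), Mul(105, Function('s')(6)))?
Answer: -80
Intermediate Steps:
Add(Add(37, Mul(-1, -23)), Mul(105, Function('s')(6))) = Add(Add(37, Mul(-1, -23)), Mul(105, Mul(-8, Pow(6, -1)))) = Add(Add(37, 23), Mul(105, Mul(-8, Rational(1, 6)))) = Add(60, Mul(105, Rational(-4, 3))) = Add(60, -140) = -80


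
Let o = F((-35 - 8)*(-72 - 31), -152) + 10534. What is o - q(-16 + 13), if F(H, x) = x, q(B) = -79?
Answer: 10461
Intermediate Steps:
o = 10382 (o = -152 + 10534 = 10382)
o - q(-16 + 13) = 10382 - 1*(-79) = 10382 + 79 = 10461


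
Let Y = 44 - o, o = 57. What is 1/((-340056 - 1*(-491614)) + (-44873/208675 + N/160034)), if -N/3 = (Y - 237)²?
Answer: 16697547475/2530623746331959 ≈ 6.5982e-6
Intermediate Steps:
Y = -13 (Y = 44 - 1*57 = 44 - 57 = -13)
N = -187500 (N = -3*(-13 - 237)² = -3*(-250)² = -3*62500 = -187500)
1/((-340056 - 1*(-491614)) + (-44873/208675 + N/160034)) = 1/((-340056 - 1*(-491614)) + (-44873/208675 - 187500/160034)) = 1/((-340056 + 491614) + (-44873*1/208675 - 187500*1/160034)) = 1/(151558 + (-44873/208675 - 93750/80017)) = 1/(151558 - 23153884091/16697547475) = 1/(2530623746331959/16697547475) = 16697547475/2530623746331959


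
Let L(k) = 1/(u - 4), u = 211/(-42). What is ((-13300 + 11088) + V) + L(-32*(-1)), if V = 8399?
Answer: 2344831/379 ≈ 6186.9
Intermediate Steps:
u = -211/42 (u = 211*(-1/42) = -211/42 ≈ -5.0238)
L(k) = -42/379 (L(k) = 1/(-211/42 - 4) = 1/(-379/42) = -42/379)
((-13300 + 11088) + V) + L(-32*(-1)) = ((-13300 + 11088) + 8399) - 42/379 = (-2212 + 8399) - 42/379 = 6187 - 42/379 = 2344831/379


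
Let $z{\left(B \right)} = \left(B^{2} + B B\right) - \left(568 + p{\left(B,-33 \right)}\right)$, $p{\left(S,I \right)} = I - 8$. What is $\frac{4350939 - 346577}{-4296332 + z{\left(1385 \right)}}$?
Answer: $- \frac{4004362}{460409} \approx -8.6974$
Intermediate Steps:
$p{\left(S,I \right)} = -8 + I$ ($p{\left(S,I \right)} = I - 8 = -8 + I$)
$z{\left(B \right)} = -527 + 2 B^{2}$ ($z{\left(B \right)} = \left(B^{2} + B B\right) - 527 = \left(B^{2} + B^{2}\right) - 527 = 2 B^{2} + \left(-568 + 41\right) = 2 B^{2} - 527 = -527 + 2 B^{2}$)
$\frac{4350939 - 346577}{-4296332 + z{\left(1385 \right)}} = \frac{4350939 - 346577}{-4296332 - \left(527 - 2 \cdot 1385^{2}\right)} = \frac{4004362}{-4296332 + \left(-527 + 2 \cdot 1918225\right)} = \frac{4004362}{-4296332 + \left(-527 + 3836450\right)} = \frac{4004362}{-4296332 + 3835923} = \frac{4004362}{-460409} = 4004362 \left(- \frac{1}{460409}\right) = - \frac{4004362}{460409}$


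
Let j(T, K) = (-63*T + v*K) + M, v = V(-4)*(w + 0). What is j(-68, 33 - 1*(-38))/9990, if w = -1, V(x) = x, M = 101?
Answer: 4669/9990 ≈ 0.46737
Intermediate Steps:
v = 4 (v = -4*(-1 + 0) = -4*(-1) = 4)
j(T, K) = 101 - 63*T + 4*K (j(T, K) = (-63*T + 4*K) + 101 = 101 - 63*T + 4*K)
j(-68, 33 - 1*(-38))/9990 = (101 - 63*(-68) + 4*(33 - 1*(-38)))/9990 = (101 + 4284 + 4*(33 + 38))*(1/9990) = (101 + 4284 + 4*71)*(1/9990) = (101 + 4284 + 284)*(1/9990) = 4669*(1/9990) = 4669/9990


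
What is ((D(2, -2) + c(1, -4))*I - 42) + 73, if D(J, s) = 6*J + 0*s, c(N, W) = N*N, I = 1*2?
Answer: 57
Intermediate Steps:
I = 2
c(N, W) = N**2
D(J, s) = 6*J (D(J, s) = 6*J + 0 = 6*J)
((D(2, -2) + c(1, -4))*I - 42) + 73 = ((6*2 + 1**2)*2 - 42) + 73 = ((12 + 1)*2 - 42) + 73 = (13*2 - 42) + 73 = (26 - 42) + 73 = -16 + 73 = 57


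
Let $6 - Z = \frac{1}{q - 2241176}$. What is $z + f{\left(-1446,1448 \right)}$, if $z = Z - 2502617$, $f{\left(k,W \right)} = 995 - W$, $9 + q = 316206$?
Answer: $- \frac{4818345635655}{1924979} \approx -2.5031 \cdot 10^{6}$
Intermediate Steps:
$q = 316197$ ($q = -9 + 316206 = 316197$)
$Z = \frac{11549875}{1924979}$ ($Z = 6 - \frac{1}{316197 - 2241176} = 6 - \frac{1}{-1924979} = 6 - - \frac{1}{1924979} = 6 + \frac{1}{1924979} = \frac{11549875}{1924979} \approx 6.0$)
$z = - \frac{4817473620168}{1924979}$ ($z = \frac{11549875}{1924979} - 2502617 = - \frac{4817473620168}{1924979} \approx -2.5026 \cdot 10^{6}$)
$z + f{\left(-1446,1448 \right)} = - \frac{4817473620168}{1924979} + \left(995 - 1448\right) = - \frac{4817473620168}{1924979} - 453 = - \frac{4818345635655}{1924979}$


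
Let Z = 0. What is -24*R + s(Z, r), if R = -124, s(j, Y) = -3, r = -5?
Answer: 2973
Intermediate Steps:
-24*R + s(Z, r) = -24*(-124) - 3 = 2976 - 3 = 2973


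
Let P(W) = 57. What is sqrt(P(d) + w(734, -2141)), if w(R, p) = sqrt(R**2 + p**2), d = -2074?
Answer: sqrt(57 + sqrt(5122637)) ≈ 48.170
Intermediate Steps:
sqrt(P(d) + w(734, -2141)) = sqrt(57 + sqrt(734**2 + (-2141)**2)) = sqrt(57 + sqrt(538756 + 4583881)) = sqrt(57 + sqrt(5122637))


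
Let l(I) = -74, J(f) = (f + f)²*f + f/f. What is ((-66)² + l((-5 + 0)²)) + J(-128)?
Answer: -8384325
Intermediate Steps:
J(f) = 1 + 4*f³ (J(f) = (2*f)²*f + 1 = (4*f²)*f + 1 = 4*f³ + 1 = 1 + 4*f³)
((-66)² + l((-5 + 0)²)) + J(-128) = ((-66)² - 74) + (1 + 4*(-128)³) = (4356 - 74) + (1 + 4*(-2097152)) = 4282 + (1 - 8388608) = 4282 - 8388607 = -8384325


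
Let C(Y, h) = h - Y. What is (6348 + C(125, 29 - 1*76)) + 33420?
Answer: 39596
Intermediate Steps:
(6348 + C(125, 29 - 1*76)) + 33420 = (6348 + ((29 - 1*76) - 1*125)) + 33420 = (6348 + ((29 - 76) - 125)) + 33420 = (6348 + (-47 - 125)) + 33420 = (6348 - 172) + 33420 = 6176 + 33420 = 39596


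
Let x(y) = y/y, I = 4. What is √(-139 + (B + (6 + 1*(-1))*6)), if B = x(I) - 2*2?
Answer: 4*I*√7 ≈ 10.583*I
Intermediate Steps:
x(y) = 1
B = -3 (B = 1 - 2*2 = 1 - 4 = -3)
√(-139 + (B + (6 + 1*(-1))*6)) = √(-139 + (-3 + (6 + 1*(-1))*6)) = √(-139 + (-3 + (6 - 1)*6)) = √(-139 + (-3 + 5*6)) = √(-139 + (-3 + 30)) = √(-139 + 27) = √(-112) = 4*I*√7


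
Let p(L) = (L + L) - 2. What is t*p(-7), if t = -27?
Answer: 432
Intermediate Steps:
p(L) = -2 + 2*L (p(L) = 2*L - 2 = -2 + 2*L)
t*p(-7) = -27*(-2 + 2*(-7)) = -27*(-2 - 14) = -27*(-16) = 432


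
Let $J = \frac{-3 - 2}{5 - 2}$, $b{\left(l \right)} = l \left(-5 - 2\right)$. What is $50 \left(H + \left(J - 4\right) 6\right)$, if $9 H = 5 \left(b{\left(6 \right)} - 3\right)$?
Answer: $-2950$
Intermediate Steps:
$b{\left(l \right)} = - 7 l$ ($b{\left(l \right)} = l \left(-7\right) = - 7 l$)
$J = - \frac{5}{3} \approx -1.6667$
$H = -25$ ($H = \frac{5 \left(\left(-7\right) 6 - 3\right)}{9} = \frac{5 \left(-42 - 3\right)}{9} = \frac{5 \left(-45\right)}{9} = \frac{1}{9} \left(-225\right) = -25$)
$50 \left(H + \left(J - 4\right) 6\right) = 50 \left(-25 + \left(- \frac{5}{3} - 4\right) 6\right) = 50 \left(-25 - 34\right) = 50 \left(-59\right) = -2950$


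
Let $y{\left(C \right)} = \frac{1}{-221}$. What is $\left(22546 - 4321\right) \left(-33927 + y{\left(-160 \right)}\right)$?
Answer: $- \frac{136648644300}{221} \approx -6.1832 \cdot 10^{8}$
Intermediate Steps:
$y{\left(C \right)} = - \frac{1}{221}$
$\left(22546 - 4321\right) \left(-33927 + y{\left(-160 \right)}\right) = \left(22546 - 4321\right) \left(-33927 - \frac{1}{221}\right) = 18225 \left(- \frac{7497868}{221}\right) = - \frac{136648644300}{221}$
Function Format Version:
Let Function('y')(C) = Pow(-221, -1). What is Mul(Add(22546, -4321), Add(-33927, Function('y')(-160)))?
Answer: Rational(-136648644300, 221) ≈ -6.1832e+8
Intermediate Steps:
Function('y')(C) = Rational(-1, 221)
Mul(Add(22546, -4321), Add(-33927, Function('y')(-160))) = Mul(Add(22546, -4321), Add(-33927, Rational(-1, 221))) = Mul(18225, Rational(-7497868, 221)) = Rational(-136648644300, 221)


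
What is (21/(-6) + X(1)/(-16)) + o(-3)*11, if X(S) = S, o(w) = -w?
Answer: 471/16 ≈ 29.438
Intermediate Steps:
(21/(-6) + X(1)/(-16)) + o(-3)*11 = (21/(-6) + 1/(-16)) - 1*(-3)*11 = (21*(-1/6) + 1*(-1/16)) + 3*11 = (-7/2 - 1/16) + 33 = -57/16 + 33 = 471/16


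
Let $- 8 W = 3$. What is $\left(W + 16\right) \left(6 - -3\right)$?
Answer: $\frac{1125}{8} \approx 140.63$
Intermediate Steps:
$W = - \frac{3}{8}$ ($W = \left(- \frac{1}{8}\right) 3 = - \frac{3}{8} \approx -0.375$)
$\left(W + 16\right) \left(6 - -3\right) = \left(- \frac{3}{8} + 16\right) \left(6 - -3\right) = \frac{125 \left(6 + 3\right)}{8} = \frac{125}{8} \cdot 9 = \frac{1125}{8}$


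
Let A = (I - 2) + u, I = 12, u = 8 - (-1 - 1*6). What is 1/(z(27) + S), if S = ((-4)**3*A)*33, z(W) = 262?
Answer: -1/52538 ≈ -1.9034e-5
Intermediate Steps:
u = 15 (u = 8 - (-1 - 6) = 8 - 1*(-7) = 8 + 7 = 15)
A = 25 (A = (12 - 2) + 15 = 10 + 15 = 25)
S = -52800 (S = ((-4)**3*25)*33 = -64*25*33 = -1600*33 = -52800)
1/(z(27) + S) = 1/(262 - 52800) = 1/(-52538) = -1/52538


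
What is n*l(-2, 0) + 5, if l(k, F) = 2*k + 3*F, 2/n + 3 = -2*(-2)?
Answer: -3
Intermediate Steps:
n = 2 (n = 2/(-3 - 2*(-2)) = 2/(-3 + 4) = 2/1 = 2*1 = 2)
n*l(-2, 0) + 5 = 2*(2*(-2) + 3*0) + 5 = 2*(-4 + 0) + 5 = 2*(-4) + 5 = -8 + 5 = -3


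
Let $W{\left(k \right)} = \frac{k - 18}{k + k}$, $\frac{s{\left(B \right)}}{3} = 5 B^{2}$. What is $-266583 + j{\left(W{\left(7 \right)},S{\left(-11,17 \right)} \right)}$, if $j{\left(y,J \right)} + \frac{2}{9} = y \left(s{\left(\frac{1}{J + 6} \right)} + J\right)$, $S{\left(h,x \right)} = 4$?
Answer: $- \frac{671797937}{2520} \approx -2.6659 \cdot 10^{5}$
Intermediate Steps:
$s{\left(B \right)} = 15 B^{2}$ ($s{\left(B \right)} = 3 \cdot 5 B^{2} = 15 B^{2}$)
$W{\left(k \right)} = \frac{-18 + k}{2 k}$
$j{\left(y,J \right)} = - \frac{2}{9} + y \left(J + \frac{15}{\left(6 + J\right)^{2}}\right)$ ($j{\left(y,J \right)} = - \frac{2}{9} + y \left(15 \left(\frac{1}{J + 6}\right)^{2} + J\right) = - \frac{2}{9} + y \left(15 \left(\frac{1}{6 + J}\right)^{2} + J\right) = - \frac{2}{9} + y \left(\frac{15}{\left(6 + J\right)^{2}} + J\right) = - \frac{2}{9} + y \left(J + \frac{15}{\left(6 + J\right)^{2}}\right)$)
$-266583 + j{\left(W{\left(7 \right)},S{\left(-11,17 \right)} \right)} = -266583 + \left(- \frac{2}{9} + 4 \frac{-18 + 7}{2 \cdot 7} + \frac{15 \frac{-18 + 7}{2 \cdot 7}}{\left(6 + 4\right)^{2}}\right) = -266583 + \left(- \frac{2}{9} + 4 \cdot \frac{1}{2} \cdot \frac{1}{7} \left(-11\right) + \frac{15 \cdot \frac{1}{2} \cdot \frac{1}{7} \left(-11\right)}{100}\right) = -266583 + \left(- \frac{2}{9} + 4 \left(- \frac{11}{14}\right) + 15 \left(- \frac{11}{14}\right) \frac{1}{100}\right) = -266583 - \frac{8777}{2520} = - \frac{671797937}{2520}$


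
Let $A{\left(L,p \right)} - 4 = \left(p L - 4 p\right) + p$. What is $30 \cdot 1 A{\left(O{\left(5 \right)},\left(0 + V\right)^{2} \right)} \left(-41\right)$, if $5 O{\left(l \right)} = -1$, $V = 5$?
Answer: $93480$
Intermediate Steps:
$O{\left(l \right)} = - \frac{1}{5}$ ($O{\left(l \right)} = \frac{1}{5} \left(-1\right) = - \frac{1}{5}$)
$A{\left(L,p \right)} = 4 - 3 p + L p$ ($A{\left(L,p \right)} = 4 + \left(\left(p L - 4 p\right) + p\right) = 4 + \left(\left(L p - 4 p\right) + p\right) = 4 + \left(\left(- 4 p + L p\right) + p\right) = 4 + \left(- 3 p + L p\right) = 4 - 3 p + L p$)
$30 \cdot 1 A{\left(O{\left(5 \right)},\left(0 + V\right)^{2} \right)} \left(-41\right) = 30 \cdot 1 \left(4 - 3 \left(0 + 5\right)^{2} - \frac{\left(0 + 5\right)^{2}}{5}\right) \left(-41\right) = 30 \cdot 1 \left(4 - 3 \cdot 5^{2} - \frac{5^{2}}{5}\right) \left(-41\right) = 30 \cdot 1 \left(4 - 75 - 5\right) \left(-41\right) = 30 \cdot 1 \left(-76\right) \left(-41\right) = 30 \left(-76\right) \left(-41\right) = \left(-2280\right) \left(-41\right) = 93480$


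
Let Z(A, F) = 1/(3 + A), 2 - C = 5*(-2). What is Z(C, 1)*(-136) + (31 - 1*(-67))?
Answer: 1334/15 ≈ 88.933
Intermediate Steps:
C = 12 (C = 2 - 5*(-2) = 2 - 1*(-10) = 2 + 10 = 12)
Z(C, 1)*(-136) + (31 - 1*(-67)) = -136/(3 + 12) + (31 - 1*(-67)) = -136/15 + (31 + 67) = (1/15)*(-136) + 98 = -136/15 + 98 = 1334/15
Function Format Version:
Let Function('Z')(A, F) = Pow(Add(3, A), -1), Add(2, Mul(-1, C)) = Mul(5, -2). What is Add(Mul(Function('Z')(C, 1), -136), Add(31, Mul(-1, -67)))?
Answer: Rational(1334, 15) ≈ 88.933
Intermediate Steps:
C = 12 (C = Add(2, Mul(-1, Mul(5, -2))) = Add(2, Mul(-1, -10)) = Add(2, 10) = 12)
Add(Mul(Function('Z')(C, 1), -136), Add(31, Mul(-1, -67))) = Add(Mul(Pow(Add(3, 12), -1), -136), Add(31, Mul(-1, -67))) = Add(Mul(Pow(15, -1), -136), Add(31, 67)) = Add(Mul(Rational(1, 15), -136), 98) = Add(Rational(-136, 15), 98) = Rational(1334, 15)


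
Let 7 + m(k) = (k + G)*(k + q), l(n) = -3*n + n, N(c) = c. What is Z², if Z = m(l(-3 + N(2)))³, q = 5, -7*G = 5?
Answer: 64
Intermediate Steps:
G = -5/7 (G = -⅐*5 = -5/7 ≈ -0.71429)
l(n) = -2*n
m(k) = -7 + (5 + k)*(-5/7 + k) (m(k) = -7 + (k - 5/7)*(k + 5) = -7 + (-5/7 + k)*(5 + k) = -7 + (5 + k)*(-5/7 + k))
Z = 8 (Z = (-74/7 + (-2*(-3 + 2))² + 30*(-2*(-3 + 2))/7)³ = (-74/7 + (-2*(-1))² + 30*(-2*(-1))/7)³ = (-74/7 + 2² + (30/7)*2)³ = (-74/7 + 4 + 60/7)³ = 2³ = 8)
Z² = 8² = 64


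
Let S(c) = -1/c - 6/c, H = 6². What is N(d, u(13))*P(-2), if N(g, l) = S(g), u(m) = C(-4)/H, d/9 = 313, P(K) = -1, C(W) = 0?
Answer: 7/2817 ≈ 0.0024849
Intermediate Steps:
H = 36
S(c) = -7/c
d = 2817 (d = 9*313 = 2817)
u(m) = 0 (u(m) = 0/36 = 0*(1/36) = 0)
N(g, l) = -7/g
N(d, u(13))*P(-2) = -7/2817*(-1) = 7/2817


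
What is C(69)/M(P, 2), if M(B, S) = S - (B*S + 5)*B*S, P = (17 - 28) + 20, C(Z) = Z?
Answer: -69/412 ≈ -0.16748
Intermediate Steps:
P = 9 (P = -11 + 20 = 9)
M(B, S) = S - B*S*(5 + B*S) (M(B, S) = S - (5 + B*S)*B*S = S - B*(5 + B*S)*S = S - B*S*(5 + B*S))
C(69)/M(P, 2) = 69/((2*(1 - 5*9 - 1*2*9²))) = 69/((2*(1 - 45 - 1*2*81))) = 69/((2*(1 - 45 - 162))) = 69/((2*(-206))) = 69/(-412) = 69*(-1/412) = -69/412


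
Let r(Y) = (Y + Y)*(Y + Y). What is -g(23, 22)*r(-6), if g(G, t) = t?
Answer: -3168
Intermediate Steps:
r(Y) = 4*Y² (r(Y) = (2*Y)*(2*Y) = 4*Y²)
-g(23, 22)*r(-6) = -22*4*(-6)² = -22*4*36 = -22*144 = -1*3168 = -3168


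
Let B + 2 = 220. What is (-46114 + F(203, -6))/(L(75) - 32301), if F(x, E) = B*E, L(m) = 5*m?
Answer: 23711/15963 ≈ 1.4854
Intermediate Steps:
B = 218 (B = -2 + 220 = 218)
F(x, E) = 218*E
(-46114 + F(203, -6))/(L(75) - 32301) = (-46114 + 218*(-6))/(5*75 - 32301) = (-46114 - 1308)/(375 - 32301) = -47422/(-31926) = -47422*(-1/31926) = 23711/15963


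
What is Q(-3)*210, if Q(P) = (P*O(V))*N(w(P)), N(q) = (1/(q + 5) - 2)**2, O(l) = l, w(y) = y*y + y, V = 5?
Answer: -1389150/121 ≈ -11481.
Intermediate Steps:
w(y) = y + y**2 (w(y) = y**2 + y = y + y**2)
N(q) = (-2 + 1/(5 + q))**2 (N(q) = (1/(5 + q) - 2)**2 = (-2 + 1/(5 + q))**2)
Q(P) = 5*P*(9 + 2*P*(1 + P))**2/(5 + P*(1 + P))**2 (Q(P) = (P*5)*((9 + 2*(P*(1 + P)))**2/(5 + P*(1 + P))**2) = (5*P)*((9 + 2*P*(1 + P))**2/(5 + P*(1 + P))**2) = 5*P*(9 + 2*P*(1 + P))**2/(5 + P*(1 + P))**2)
Q(-3)*210 = (5*(-3)*(9 + 2*(-3)*(1 - 3))**2/(5 - 3*(1 - 3))**2)*210 = (5*(-3)*(9 + 2*(-3)*(-2))**2/(5 - 3*(-2))**2)*210 = (5*(-3)*(9 + 12)**2/(5 + 6)**2)*210 = (5*(-3)*21**2/11**2)*210 = (5*(-3)*(1/121)*441)*210 = -6615/121*210 = -1389150/121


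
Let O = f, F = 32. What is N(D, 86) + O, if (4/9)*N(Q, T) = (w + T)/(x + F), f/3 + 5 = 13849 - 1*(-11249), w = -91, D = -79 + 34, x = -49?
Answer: 5119017/68 ≈ 75280.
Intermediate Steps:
D = -45
f = 75279 (f = -15 + 3*(13849 - 1*(-11249)) = -15 + 3*(13849 + 11249) = -15 + 3*25098 = -15 + 75294 = 75279)
N(Q, T) = 819/68 - 9*T/68 (N(Q, T) = 9*((-91 + T)/(-49 + 32))/4 = 9*((-91 + T)/(-17))/4 = 9*((-91 + T)*(-1/17))/4 = 9*(91/17 - T/17)/4 = 819/68 - 9*T/68)
O = 75279
N(D, 86) + O = (819/68 - 9/68*86) + 75279 = (819/68 - 387/34) + 75279 = 45/68 + 75279 = 5119017/68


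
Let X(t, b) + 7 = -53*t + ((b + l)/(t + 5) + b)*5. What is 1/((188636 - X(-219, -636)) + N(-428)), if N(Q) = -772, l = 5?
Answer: 214/38397861 ≈ 5.5732e-6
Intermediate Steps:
X(t, b) = -7 - 53*t + 5*b + 5*(5 + b)/(5 + t) (X(t, b) = -7 + (-53*t + ((b + 5)/(t + 5) + b)*5) = -7 + (-53*t + ((5 + b)/(5 + t) + b)*5) = -7 + (-53*t + (b + (5 + b)/(5 + t))*5) = -7 + (-53*t + (5*b + 5*(5 + b)/(5 + t))) = -7 + (-53*t + 5*b + 5*(5 + b)/(5 + t)) = -7 - 53*t + 5*b + 5*(5 + b)/(5 + t))
1/((188636 - X(-219, -636)) + N(-428)) = 1/((188636 - (-10 - 272*(-219) - 53*(-219)**2 + 30*(-636) + 5*(-636)*(-219))/(5 - 219)) - 772) = 1/((188636 - (-10 + 59568 - 53*47961 - 19080 + 696420)/(-214)) - 772) = 1/((188636 - (-1)*(-10 + 59568 - 2541933 - 19080 + 696420)/214) - 772) = 1/((188636 - (-1)*(-1805035)/214) - 772) = 1/((188636 - 1*1805035/214) - 772) = 1/((188636 - 1805035/214) - 772) = 1/(38563069/214 - 772) = 1/(38397861/214) = 214/38397861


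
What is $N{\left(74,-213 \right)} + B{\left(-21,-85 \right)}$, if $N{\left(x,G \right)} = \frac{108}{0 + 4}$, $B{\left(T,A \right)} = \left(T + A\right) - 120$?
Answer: $-199$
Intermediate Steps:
$B{\left(T,A \right)} = -120 + A + T$ ($B{\left(T,A \right)} = \left(A + T\right) - 120 = -120 + A + T$)
$N{\left(x,G \right)} = 27$ ($N{\left(x,G \right)} = \frac{108}{4} = 108 \cdot \frac{1}{4} = 27$)
$N{\left(74,-213 \right)} + B{\left(-21,-85 \right)} = 27 - 226 = -199$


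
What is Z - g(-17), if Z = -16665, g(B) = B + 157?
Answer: -16805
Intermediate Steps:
g(B) = 157 + B
Z - g(-17) = -16665 - (157 - 17) = -16665 - 1*140 = -16665 - 140 = -16805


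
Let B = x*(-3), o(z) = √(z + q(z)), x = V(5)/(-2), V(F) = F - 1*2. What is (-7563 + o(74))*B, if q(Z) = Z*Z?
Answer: -68067/2 + 45*√222/2 ≈ -33698.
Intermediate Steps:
V(F) = -2 + F (V(F) = F - 2 = -2 + F)
q(Z) = Z²
x = -3/2 (x = (-2 + 5)/(-2) = 3*(-½) = -3/2 ≈ -1.5000)
o(z) = √(z + z²)
B = 9/2 (B = -3/2*(-3) = 9/2 ≈ 4.5000)
(-7563 + o(74))*B = (-7563 + √(74*(1 + 74)))*(9/2) = (-7563 + √(74*75))*(9/2) = (-7563 + √5550)*(9/2) = (-7563 + 5*√222)*(9/2) = -68067/2 + 45*√222/2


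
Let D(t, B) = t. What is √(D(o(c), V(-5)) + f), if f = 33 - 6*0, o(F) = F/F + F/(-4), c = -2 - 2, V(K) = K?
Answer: √35 ≈ 5.9161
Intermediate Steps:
c = -4
o(F) = 1 - F/4 (o(F) = 1 + F*(-¼) = 1 - F/4)
f = 33 (f = 33 + 0 = 33)
√(D(o(c), V(-5)) + f) = √((1 - ¼*(-4)) + 33) = √((1 + 1) + 33) = √(2 + 33) = √35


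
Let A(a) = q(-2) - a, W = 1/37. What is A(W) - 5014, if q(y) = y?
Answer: -185593/37 ≈ -5016.0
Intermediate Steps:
W = 1/37 ≈ 0.027027
A(a) = -2 - a
A(W) - 5014 = (-2 - 1*1/37) - 5014 = (-2 - 1/37) - 5014 = -75/37 - 5014 = -185593/37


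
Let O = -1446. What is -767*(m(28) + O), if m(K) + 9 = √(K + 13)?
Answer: 1115985 - 767*√41 ≈ 1.1111e+6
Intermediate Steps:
m(K) = -9 + √(13 + K) (m(K) = -9 + √(K + 13) = -9 + √(13 + K))
-767*(m(28) + O) = -767*((-9 + √(13 + 28)) - 1446) = -767*((-9 + √41) - 1446) = -767*(-1455 + √41) = 1115985 - 767*√41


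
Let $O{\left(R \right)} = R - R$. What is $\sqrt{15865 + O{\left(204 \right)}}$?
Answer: $\sqrt{15865} \approx 125.96$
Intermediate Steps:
$O{\left(R \right)} = 0$
$\sqrt{15865 + O{\left(204 \right)}} = \sqrt{15865 + 0} = \sqrt{15865}$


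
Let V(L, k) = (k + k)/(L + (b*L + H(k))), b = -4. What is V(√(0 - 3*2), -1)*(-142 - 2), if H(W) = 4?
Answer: 576/35 + 432*I*√6/35 ≈ 16.457 + 30.234*I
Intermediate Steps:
V(L, k) = 2*k/(4 - 3*L) (V(L, k) = (k + k)/(L + (-4*L + 4)) = (2*k)/(L + (4 - 4*L)) = (2*k)/(4 - 3*L) = 2*k/(4 - 3*L))
V(√(0 - 3*2), -1)*(-142 - 2) = (2*(-1)/(4 - 3*√(0 - 3*2)))*(-142 - 2) = (2*(-1)/(4 - 3*√(0 - 6)))*(-144) = (2*(-1)/(4 - 3*I*√6))*(-144) = -2/(4 - 3*I*√6)*(-144) = 288/(4 - 3*I*√6)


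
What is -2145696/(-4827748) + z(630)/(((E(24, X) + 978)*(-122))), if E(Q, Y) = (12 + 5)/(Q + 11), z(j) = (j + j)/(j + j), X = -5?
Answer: 2241209110021/5042744515558 ≈ 0.44444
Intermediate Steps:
z(j) = 1 (z(j) = (2*j)/((2*j)) = (2*j)*(1/(2*j)) = 1)
E(Q, Y) = 17/(11 + Q)
-2145696/(-4827748) + z(630)/(((E(24, X) + 978)*(-122))) = -2145696/(-4827748) + 1/((17/(11 + 24) + 978)*(-122)) = -2145696*(-1/4827748) + 1/((17/35 + 978)*(-122)) = 536424/1206937 + 1/((17*(1/35) + 978)*(-122)) = 536424/1206937 + 1/((17/35 + 978)*(-122)) = 536424/1206937 + 1/((34247/35)*(-122)) = 536424/1206937 + 1/(-4178134/35) = 536424/1206937 + 1*(-35/4178134) = 536424/1206937 - 35/4178134 = 2241209110021/5042744515558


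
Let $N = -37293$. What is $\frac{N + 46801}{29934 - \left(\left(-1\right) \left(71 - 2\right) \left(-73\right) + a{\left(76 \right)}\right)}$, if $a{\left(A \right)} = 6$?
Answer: $\frac{9508}{24891} \approx 0.38199$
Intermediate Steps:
$\frac{N + 46801}{29934 - \left(\left(-1\right) \left(71 - 2\right) \left(-73\right) + a{\left(76 \right)}\right)} = \frac{-37293 + 46801}{29934 + \left(\left(71 - 2\right) \left(-73\right) - 6\right)} = \frac{9508}{29934 + \left(69 \left(-73\right) - 6\right)} = \frac{9508}{29934 - 5043} = \frac{9508}{24891}$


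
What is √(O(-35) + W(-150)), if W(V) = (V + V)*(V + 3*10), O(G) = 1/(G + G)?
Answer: √176399930/70 ≈ 189.74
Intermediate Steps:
O(G) = 1/(2*G)
W(V) = 2*V*(30 + V) (W(V) = (2*V)*(V + 30) = (2*V)*(30 + V) = 2*V*(30 + V))
√(O(-35) + W(-150)) = √((½)/(-35) + 2*(-150)*(30 - 150)) = √((½)*(-1/35) + 2*(-150)*(-120)) = √(-1/70 + 36000) = √(2519999/70) = √176399930/70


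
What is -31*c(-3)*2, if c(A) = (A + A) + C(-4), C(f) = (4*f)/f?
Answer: 124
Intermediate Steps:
C(f) = 4
c(A) = 4 + 2*A (c(A) = (A + A) + 4 = 2*A + 4 = 4 + 2*A)
-31*c(-3)*2 = -31*(4 + 2*(-3))*2 = -31*(4 - 6)*2 = -31*(-2)*2 = 62*2 = 124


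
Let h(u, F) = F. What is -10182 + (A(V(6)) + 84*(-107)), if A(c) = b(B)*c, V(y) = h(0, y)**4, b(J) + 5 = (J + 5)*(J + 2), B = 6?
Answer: 88398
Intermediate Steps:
b(J) = -5 + (2 + J)*(5 + J) (b(J) = -5 + (J + 5)*(J + 2) = -5 + (5 + J)*(2 + J) = -5 + (2 + J)*(5 + J))
V(y) = y**4
A(c) = 83*c (A(c) = (5 + 6**2 + 7*6)*c = (5 + 36 + 42)*c = 83*c)
-10182 + (A(V(6)) + 84*(-107)) = -10182 + (83*6**4 + 84*(-107)) = -10182 + (83*1296 - 8988) = -10182 + (107568 - 8988) = -10182 + 98580 = 88398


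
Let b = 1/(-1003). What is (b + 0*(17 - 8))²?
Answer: 1/1006009 ≈ 9.9403e-7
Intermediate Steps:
b = -1/1003 ≈ -0.00099701
(b + 0*(17 - 8))² = (-1/1003 + 0*(17 - 8))² = (-1/1003 + 0*9)² = (-1/1003 + 0)² = (-1/1003)² = 1/1006009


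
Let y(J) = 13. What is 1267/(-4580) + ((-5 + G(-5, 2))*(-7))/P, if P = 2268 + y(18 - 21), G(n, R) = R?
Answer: -2793847/10446980 ≈ -0.26743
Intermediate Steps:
P = 2281 (P = 2268 + 13 = 2281)
1267/(-4580) + ((-5 + G(-5, 2))*(-7))/P = 1267/(-4580) + ((-5 + 2)*(-7))/2281 = 1267*(-1/4580) - 3*(-7)*(1/2281) = -1267/4580 + 21*(1/2281) = -1267/4580 + 21/2281 = -2793847/10446980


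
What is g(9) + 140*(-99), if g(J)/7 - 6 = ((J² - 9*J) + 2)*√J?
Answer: -13776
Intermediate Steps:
g(J) = 42 + 7*√J*(2 + J² - 9*J) (g(J) = 42 + 7*(((J² - 9*J) + 2)*√J) = 42 + 7*((2 + J² - 9*J)*√J) = 42 + 7*(√J*(2 + J² - 9*J)) = 42 + 7*√J*(2 + J² - 9*J))
g(9) + 140*(-99) = (42 - 63*9^(3/2) + 7*9^(5/2) + 14*√9) + 140*(-99) = (42 - 63*27 + 7*243 + 14*3) - 13860 = (42 - 1701 + 1701 + 42) - 13860 = 84 - 13860 = -13776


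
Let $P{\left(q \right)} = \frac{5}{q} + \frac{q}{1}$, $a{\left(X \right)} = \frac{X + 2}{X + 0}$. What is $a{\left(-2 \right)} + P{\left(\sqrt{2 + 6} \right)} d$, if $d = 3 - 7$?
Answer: $- 13 \sqrt{2} \approx -18.385$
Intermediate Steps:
$d = -4$
$a{\left(X \right)} = \frac{2 + X}{X}$
$P{\left(q \right)} = q + \frac{5}{q}$ ($P{\left(q \right)} = \frac{5}{q} + q 1 = \frac{5}{q} + q = q + \frac{5}{q}$)
$a{\left(-2 \right)} + P{\left(\sqrt{2 + 6} \right)} d = \frac{2 - 2}{-2} + \left(\sqrt{2 + 6} + \frac{5}{\sqrt{2 + 6}}\right) \left(-4\right) = \left(- \frac{1}{2}\right) 0 + \left(\sqrt{8} + \frac{5}{\sqrt{8}}\right) \left(-4\right) = 0 + \left(2 \sqrt{2} + \frac{5}{2 \sqrt{2}}\right) \left(-4\right) = 0 + \left(2 \sqrt{2} + 5 \frac{\sqrt{2}}{4}\right) \left(-4\right) = 0 + \left(2 \sqrt{2} + \frac{5 \sqrt{2}}{4}\right) \left(-4\right) = 0 + \frac{13 \sqrt{2}}{4} \left(-4\right) = 0 - 13 \sqrt{2} = - 13 \sqrt{2}$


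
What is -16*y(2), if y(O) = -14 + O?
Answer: 192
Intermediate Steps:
-16*y(2) = -16*(-14 + 2) = -16*(-12) = 192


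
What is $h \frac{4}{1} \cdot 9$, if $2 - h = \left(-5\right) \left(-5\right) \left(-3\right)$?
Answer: $2772$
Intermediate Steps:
$h = 77$ ($h = 2 - \left(-5\right) \left(-5\right) \left(-3\right) = 2 - 25 \left(-3\right) = 2 - -75 = 2 + 75 = 77$)
$h \frac{4}{1} \cdot 9 = 77 \cdot \frac{4}{1} \cdot 9 = 77 \cdot 4 \cdot 1 \cdot 9 = 77 \cdot 4 \cdot 9 = 308 \cdot 9 = 2772$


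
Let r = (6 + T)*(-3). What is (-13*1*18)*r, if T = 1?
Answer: 4914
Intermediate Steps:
r = -21 (r = (6 + 1)*(-3) = 7*(-3) = -21)
(-13*1*18)*r = (-13*1*18)*(-21) = -13*18*(-21) = -234*(-21) = 4914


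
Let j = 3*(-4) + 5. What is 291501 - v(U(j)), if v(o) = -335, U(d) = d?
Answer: 291836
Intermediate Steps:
j = -7 (j = -12 + 5 = -7)
291501 - v(U(j)) = 291501 - 1*(-335) = 291501 + 335 = 291836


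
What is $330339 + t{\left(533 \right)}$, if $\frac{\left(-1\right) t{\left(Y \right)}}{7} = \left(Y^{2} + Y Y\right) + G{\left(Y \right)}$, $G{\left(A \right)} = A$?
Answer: $-3650638$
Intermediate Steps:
$t{\left(Y \right)} = - 14 Y^{2} - 7 Y$ ($t{\left(Y \right)} = - 7 \left(\left(Y^{2} + Y Y\right) + Y\right) = - 7 \left(\left(Y^{2} + Y^{2}\right) + Y\right) = - 7 \left(2 Y^{2} + Y\right) = - 7 \left(Y + 2 Y^{2}\right) = - 14 Y^{2} - 7 Y$)
$330339 + t{\left(533 \right)} = 330339 + 7 \cdot 533 \left(-1 - 1066\right) = 330339 + 7 \cdot 533 \left(-1067\right) = 330339 - 3980977 = -3650638$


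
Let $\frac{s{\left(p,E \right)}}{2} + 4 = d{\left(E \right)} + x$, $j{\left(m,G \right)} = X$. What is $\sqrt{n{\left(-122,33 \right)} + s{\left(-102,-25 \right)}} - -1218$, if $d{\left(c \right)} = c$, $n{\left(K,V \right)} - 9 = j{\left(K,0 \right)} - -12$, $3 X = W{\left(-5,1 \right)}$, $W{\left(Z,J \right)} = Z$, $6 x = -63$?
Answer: $1218 + \frac{i \sqrt{537}}{3} \approx 1218.0 + 7.7244 i$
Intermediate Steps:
$x = - \frac{21}{2}$ ($x = \frac{1}{6} \left(-63\right) = - \frac{21}{2} \approx -10.5$)
$X = - \frac{5}{3}$ ($X = \frac{1}{3} \left(-5\right) = - \frac{5}{3} \approx -1.6667$)
$j{\left(m,G \right)} = - \frac{5}{3}$
$n{\left(K,V \right)} = \frac{58}{3}$ ($n{\left(K,V \right)} = 9 - - \frac{31}{3} = 9 + \left(- \frac{5}{3} + 12\right) = 9 + \frac{31}{3} = \frac{58}{3}$)
$s{\left(p,E \right)} = -29 + 2 E$ ($s{\left(p,E \right)} = -8 + 2 \left(E - \frac{21}{2}\right) = -8 + 2 \left(- \frac{21}{2} + E\right) = -8 + \left(-21 + 2 E\right) = -29 + 2 E$)
$\sqrt{n{\left(-122,33 \right)} + s{\left(-102,-25 \right)}} - -1218 = \sqrt{\frac{58}{3} + \left(-29 + 2 \left(-25\right)\right)} - -1218 = \sqrt{\frac{58}{3} - 79} + 1218 = \sqrt{- \frac{179}{3}} + 1218 = \frac{i \sqrt{537}}{3} + 1218 = 1218 + \frac{i \sqrt{537}}{3}$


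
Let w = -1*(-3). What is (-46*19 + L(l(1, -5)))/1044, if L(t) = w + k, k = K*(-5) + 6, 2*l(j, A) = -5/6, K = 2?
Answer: -875/1044 ≈ -0.83812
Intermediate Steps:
l(j, A) = -5/12 (l(j, A) = (-5/6)/2 = (-5*1/6)/2 = (1/2)*(-5/6) = -5/12)
k = -4 (k = 2*(-5) + 6 = -10 + 6 = -4)
w = 3
L(t) = -1 (L(t) = 3 - 4 = -1)
(-46*19 + L(l(1, -5)))/1044 = (-46*19 - 1)/1044 = (-874 - 1)*(1/1044) = -875*1/1044 = -875/1044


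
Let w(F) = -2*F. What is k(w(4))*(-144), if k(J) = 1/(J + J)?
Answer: 9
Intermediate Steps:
k(J) = 1/(2*J)
k(w(4))*(-144) = (1/(2*((-2*4))))*(-144) = ((½)/(-8))*(-144) = ((½)*(-⅛))*(-144) = -1/16*(-144) = 9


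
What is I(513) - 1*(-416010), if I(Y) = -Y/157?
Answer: 65313057/157 ≈ 4.1601e+5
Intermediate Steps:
I(Y) = -Y/157
I(513) - 1*(-416010) = -1/157*513 - 1*(-416010) = -513/157 + 416010 = 65313057/157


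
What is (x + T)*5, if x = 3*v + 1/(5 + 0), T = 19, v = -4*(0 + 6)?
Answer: -264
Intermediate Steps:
v = -24 (v = -4*6 = -24)
x = -359/5 (x = 3*(-24) + 1/(5 + 0) = -72 + 1/5 = -72 + ⅕ = -359/5 ≈ -71.800)
(x + T)*5 = (-359/5 + 19)*5 = -264/5*5 = -264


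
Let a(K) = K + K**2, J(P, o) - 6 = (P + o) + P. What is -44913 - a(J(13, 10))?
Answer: -46719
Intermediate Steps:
J(P, o) = 6 + o + 2*P (J(P, o) = 6 + ((P + o) + P) = 6 + (o + 2*P) = 6 + o + 2*P)
-44913 - a(J(13, 10)) = -44913 - (6 + 10 + 2*13)*(1 + (6 + 10 + 2*13)) = -44913 - (6 + 10 + 26)*(1 + (6 + 10 + 26)) = -44913 - 42*(1 + 42) = -44913 - 42*43 = -44913 - 1*1806 = -44913 - 1806 = -46719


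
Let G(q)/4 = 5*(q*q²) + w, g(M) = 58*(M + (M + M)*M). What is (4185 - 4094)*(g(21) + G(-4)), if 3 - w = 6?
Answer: 4648462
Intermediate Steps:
w = -3 (w = 3 - 1*6 = 3 - 6 = -3)
g(M) = 58*M + 116*M² (g(M) = 58*(M + (2*M)*M) = 58*(M + 2*M²) = 58*M + 116*M²)
G(q) = -12 + 20*q³ (G(q) = 4*(5*(q*q²) - 3) = 4*(5*q³ - 3) = 4*(-3 + 5*q³) = -12 + 20*q³)
(4185 - 4094)*(g(21) + G(-4)) = (4185 - 4094)*(58*21*(1 + 2*21) + (-12 + 20*(-4)³)) = 91*(58*21*(1 + 42) + (-12 + 20*(-64))) = 91*(58*21*43 + (-12 - 1280)) = 91*(52374 - 1292) = 91*51082 = 4648462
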